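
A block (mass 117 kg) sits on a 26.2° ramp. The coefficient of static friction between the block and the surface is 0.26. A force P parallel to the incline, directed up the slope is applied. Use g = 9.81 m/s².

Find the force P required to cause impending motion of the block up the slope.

P ≈ 775 N

At impending motion up the slope, friction acts down-slope at its limit: f = μ_s N.
P is parallel to the surface, so N = m g cos θ = 1030 N.
Along the incline: P = m g sin θ + μ_s N = 507 + 0.26×1030 = 775 N.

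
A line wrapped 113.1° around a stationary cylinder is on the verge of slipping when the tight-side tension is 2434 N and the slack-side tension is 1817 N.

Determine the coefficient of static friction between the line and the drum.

μ ≈ 0.148

T₂/T₁ = e^{μβ} → μ = ln(T₂/T₁)/β.
β = 113.1° = 1.974 rad.
μ = ln(2434/1817)/1.974 = ln(1.34)/1.974 = 0.148.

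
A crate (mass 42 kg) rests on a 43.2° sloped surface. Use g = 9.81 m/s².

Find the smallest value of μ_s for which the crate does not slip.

μ_s,min ≈ 0.939

At the slip threshold m g sin θ = μ_s m g cos θ, so μ_s,min = tan θ.
μ_s,min = tan 43.2° = 0.939.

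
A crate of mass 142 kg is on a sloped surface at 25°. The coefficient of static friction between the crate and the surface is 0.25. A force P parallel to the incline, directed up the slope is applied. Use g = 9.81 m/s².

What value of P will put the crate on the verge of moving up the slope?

P ≈ 904 N

At impending motion up the slope, friction acts down-slope at its limit: f = μ_s N.
P is parallel to the surface, so N = m g cos θ = 1260 N.
Along the incline: P = m g sin θ + μ_s N = 589 + 0.25×1260 = 904 N.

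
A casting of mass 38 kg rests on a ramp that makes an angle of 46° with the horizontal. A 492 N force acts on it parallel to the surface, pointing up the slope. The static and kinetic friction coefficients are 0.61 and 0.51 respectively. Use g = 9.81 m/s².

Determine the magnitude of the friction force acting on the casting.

The normal reaction is N = m g cos θ = 259 N.
The friction needed for equilibrium is m g sin θ − P = 268.2 − 492 = -223.8 N, measured positive up-slope.
Maximum static friction available: μ_s N = 0.61 × 259 = 158 N.
|-223.8| exceeds 158 N, so the casting slips up-slope; friction is kinetic, f = μ_k N = 0.51×259 = 132 N.

f ≈ 132 N (down the incline)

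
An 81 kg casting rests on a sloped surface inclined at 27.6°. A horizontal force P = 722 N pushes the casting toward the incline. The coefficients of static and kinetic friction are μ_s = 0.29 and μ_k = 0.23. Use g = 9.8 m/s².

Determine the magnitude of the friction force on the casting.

Resolve perpendicular to the incline: N = m g cos θ + P sin θ = 81×9.8×cos 27.6° + 722×sin 27.6° = 1038 N.
Parallel to the incline: P cos θ − m g sin θ = 639.8 − 367.8 = 272.1 N; the friction needed to balance this is 272.1 N acting down the slope.
The limit of static friction is μ_s N = 301 N.
Since 272.1 N is within the 301 N limit, the casting stays put and friction is exactly 272 N.

f ≈ 272 N (down the incline)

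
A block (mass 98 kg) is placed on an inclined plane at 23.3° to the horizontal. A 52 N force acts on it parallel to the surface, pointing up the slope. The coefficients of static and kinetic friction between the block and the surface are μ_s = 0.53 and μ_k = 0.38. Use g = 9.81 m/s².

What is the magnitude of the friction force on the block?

f ≈ 328 N (up the incline)

The normal reaction is N = m g cos θ = 883 N.
For equilibrium along the incline the friction force must supply f = m g sin θ − P = 380.3 − 52 = 328.3 N (positive meaning up-slope).
Static friction can supply at most μ_s N = 468 N.
Since |328.3| ≤ 468 N, no slip — friction simply equals what equilibrium demands.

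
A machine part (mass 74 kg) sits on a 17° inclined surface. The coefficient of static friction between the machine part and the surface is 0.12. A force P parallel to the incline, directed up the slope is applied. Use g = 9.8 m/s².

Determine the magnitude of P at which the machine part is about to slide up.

P ≈ 295 N

At impending motion up the slope, friction acts down-slope at its limit: f = μ_s N.
P is parallel to the surface, so N = m g cos θ = 694 N.
Along the incline: P = m g sin θ + μ_s N = 212 + 0.12×694 = 295 N.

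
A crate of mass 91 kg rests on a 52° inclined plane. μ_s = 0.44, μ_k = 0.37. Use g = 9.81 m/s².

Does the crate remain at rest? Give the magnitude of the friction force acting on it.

N = m g cos θ = 550 N.
Down-slope weight component: m g sin θ = 703 N.
μ_s N = 242 N.
703 > 242 N, so it slides; kinetic friction f = μ_k N = 0.37×550 = 203 N.

f ≈ 203 N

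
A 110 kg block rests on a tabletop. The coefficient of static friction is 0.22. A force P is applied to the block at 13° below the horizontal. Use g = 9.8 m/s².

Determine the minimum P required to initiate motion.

P ≈ 256 N

N = m g + P sin α (the push presses the block into the tabletop).
At impending slip, P cos α = μ_s N = μ_s (m g + P sin α).
Solving: P (cos α − μ_s sin α) = μ_s m g → P = 0.22×1080/(cos 13° − 0.22 sin 13°) = 237/0.9249 = 256 N.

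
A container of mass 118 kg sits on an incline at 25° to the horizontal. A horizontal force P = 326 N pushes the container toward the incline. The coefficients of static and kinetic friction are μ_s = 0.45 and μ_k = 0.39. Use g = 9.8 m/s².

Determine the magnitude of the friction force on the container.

f ≈ 193 N (up the incline)

Normal direction: N = m g cos θ + P sin θ = 1186 N.
Along the incline, the net driving force (taking up-slope positive) is P cos θ − m g sin θ = 295.5 − 488.7 = -193.3 N, so equilibrium requires friction f = 193.3 N (up-slope).
Maximum static friction: μ_s N = 0.45 × 1186 = 533.6 N.
|f_req| = 193.3 ≤ 533.6 N → the container is in equilibrium; friction equals the required value.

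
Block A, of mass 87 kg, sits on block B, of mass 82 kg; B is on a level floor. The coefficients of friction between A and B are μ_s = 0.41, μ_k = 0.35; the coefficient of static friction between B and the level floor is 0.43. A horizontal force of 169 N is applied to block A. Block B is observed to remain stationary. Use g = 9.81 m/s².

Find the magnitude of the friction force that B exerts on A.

f ≈ 169 N

Normal force at the A–B interface: N₁ = m_A g = 853.5 N.
So the A–B interface can sustain at most μ_s N₁ = 349.9 N of static friction.
Since P = 169 N ≤ 349.9 N, A does not slip on B; friction on A equals P = 169 N.
B experiences an equal 169 N forward from A (third law). B is in equilibrium, so the floor supplies f₂ = 169 N of static friction (limit μ_s(m_A+m_B)g = 712.9 N, not exceeded).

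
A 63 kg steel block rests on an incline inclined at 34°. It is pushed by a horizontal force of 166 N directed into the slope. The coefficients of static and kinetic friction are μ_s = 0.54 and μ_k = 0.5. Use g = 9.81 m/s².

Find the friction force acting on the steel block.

f ≈ 208 N (up the incline)

Normal direction: N = m g cos θ + P sin θ = 605.2 N.
Along the incline, the net driving force (taking up-slope positive) is P cos θ − m g sin θ = 137.6 − 345.6 = -208 N, so equilibrium requires friction f = 208 N (up-slope).
Maximum static friction: μ_s N = 0.54 × 605.2 = 326.8 N.
|f_req| = 208 ≤ 326.8 N → the steel block is in equilibrium; friction equals the required value.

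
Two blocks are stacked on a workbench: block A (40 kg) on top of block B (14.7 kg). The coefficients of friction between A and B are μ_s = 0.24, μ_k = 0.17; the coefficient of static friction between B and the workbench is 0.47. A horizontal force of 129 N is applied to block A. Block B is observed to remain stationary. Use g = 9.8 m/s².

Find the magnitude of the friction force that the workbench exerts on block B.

f ≈ 66.6 N

Between the blocks, N₁ = m_A g = 392 N.
So the A–B interface can sustain at most μ_s N₁ = 94.08 N of static friction.
Since P = 129 N > 94.08 N, A slides on B; the A–B friction is kinetic: f₁ = μ_k N₁ = 0.17×392 = 66.6 N.
By Newton's third law B feels 66.6 N forward from A. With B stationary, the floor's static friction on B balances it: f₂ = 66.6 N (well within μ_s(m_A+m_B)g = 251.9 N).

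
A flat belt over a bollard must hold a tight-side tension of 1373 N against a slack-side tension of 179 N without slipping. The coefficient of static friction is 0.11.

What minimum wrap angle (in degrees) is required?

β_min ≈ 1060°

T₂/T₁ = e^{μβ} → β = ln(T₂/T₁)/μ.
β = ln(1373/179)/0.11 = 2.037/0.11 = 18.52 rad.
In degrees: β = 18.52 × 180/π = 1060°.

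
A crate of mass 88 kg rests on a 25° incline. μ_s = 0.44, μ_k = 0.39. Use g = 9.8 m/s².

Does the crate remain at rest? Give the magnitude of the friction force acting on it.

f ≈ 305 N

N = m g cos θ = 782 N.
Down-slope weight component: m g sin θ = 364 N.
μ_s N = 344 N.
364 > 344 N, so it slides; kinetic friction f = μ_k N = 0.39×782 = 305 N.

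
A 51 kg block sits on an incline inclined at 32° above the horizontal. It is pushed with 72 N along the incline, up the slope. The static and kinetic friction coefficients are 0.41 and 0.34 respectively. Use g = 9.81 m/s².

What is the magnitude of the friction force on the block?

f ≈ 144 N (up the incline)

Perpendicular to the surface, N = m g cos θ = 51·9.81·cos 32° = 424.3 N.
The friction needed for equilibrium is m g sin θ − P = 265.1 − 72 = 193.1 N, measured positive up-slope.
Static friction can supply at most μ_s N = 174 N.
Since |193.1| > 174 N, static friction cannot hold it; the block slides down the incline and kinetic friction applies: f = μ_k N = 0.34 × 424.3 = 144 N.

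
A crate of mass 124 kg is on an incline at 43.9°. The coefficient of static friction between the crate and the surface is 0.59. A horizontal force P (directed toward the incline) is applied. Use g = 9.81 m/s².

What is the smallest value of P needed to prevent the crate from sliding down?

The crate tends to slide down (tan θ > μ_s), so at the point of impending slip friction acts up-slope at its limit: f = μ_s N.
Perpendicular to the incline: N = m g cos θ + P sin θ.
Along the incline: P cos θ + μ_s N = m g sin θ, i.e. P cos θ + μ_s (m g cos θ + P sin θ) = m g sin θ.
Solving, P (cos θ + μ_s sin θ) = m g (sin θ − μ_s cos θ), so P = 1220×0.2683/1.13 = 289 N.

P_min ≈ 289 N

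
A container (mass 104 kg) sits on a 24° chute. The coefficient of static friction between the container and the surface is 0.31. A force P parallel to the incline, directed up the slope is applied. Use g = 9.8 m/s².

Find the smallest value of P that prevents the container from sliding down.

The container tends to slide down (tan θ > μ_s), so at the point of impending slip friction acts up-slope at its limit: f = μ_s N.
P is parallel to the surface, so N = m g cos θ = 931 N.
Along the incline: P + μ_s N = m g sin θ, so P = 415 − 0.31×931 = 126 N.

P_min ≈ 126 N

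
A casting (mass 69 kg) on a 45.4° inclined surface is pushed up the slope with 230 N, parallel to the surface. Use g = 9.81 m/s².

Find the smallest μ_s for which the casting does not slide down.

N = m g cos θ = 475.3 N.
Friction must make up the shortfall along the incline: f = m g sin θ − P = 482 − 230 = 252 N.
At the threshold f = μ_s N, so μ_s,min = 252/475.3 = 0.53.

μ_s,min ≈ 0.53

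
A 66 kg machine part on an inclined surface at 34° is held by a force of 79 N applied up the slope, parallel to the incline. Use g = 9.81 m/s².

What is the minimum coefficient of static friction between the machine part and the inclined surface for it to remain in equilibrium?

N = m g cos θ = 536.8 N.
Friction must make up the shortfall along the incline: f = m g sin θ − P = 362.1 − 79 = 283.1 N.
At the threshold f = μ_s N, so μ_s,min = 283.1/536.8 = 0.527.

μ_s,min ≈ 0.527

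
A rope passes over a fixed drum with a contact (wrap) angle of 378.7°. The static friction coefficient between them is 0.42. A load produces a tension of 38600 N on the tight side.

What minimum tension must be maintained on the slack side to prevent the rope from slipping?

Capstan equation at impending slip: T_tight/T_slack = e^{μβ}.
β = 378.7° = 6.61 rad; e^{μβ} = e^{0.42×6.61} = 16.05.
T_slack = T_tight / e^{μβ} = 38600 / 16.05 = 2400 N.

T_min ≈ 2400 N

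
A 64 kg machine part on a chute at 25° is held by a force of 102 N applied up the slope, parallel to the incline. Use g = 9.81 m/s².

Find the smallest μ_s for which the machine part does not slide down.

N = m g cos θ = 569 N.
Friction must make up the shortfall along the incline: f = m g sin θ − P = 265.3 − 102 = 163.3 N.
At the threshold f = μ_s N, so μ_s,min = 163.3/569 = 0.287.

μ_s,min ≈ 0.287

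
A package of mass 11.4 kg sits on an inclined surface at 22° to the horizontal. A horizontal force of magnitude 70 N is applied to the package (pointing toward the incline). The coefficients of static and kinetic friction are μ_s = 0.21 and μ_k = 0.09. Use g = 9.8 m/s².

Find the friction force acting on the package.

f ≈ 23.1 N (down the incline)

Resolve perpendicular to the incline: N = m g cos θ + P sin θ = 11.4×9.8×cos 22° + 70×sin 22° = 129.8 N.
Along the incline, the net driving force (taking up-slope positive) is P cos θ − m g sin θ = 64.9 − 41.85 = 23.05 N, so equilibrium requires friction f = -23.05 N (down-slope).
The limit of static friction is μ_s N = 27.26 N.
|f_req| = 23.05 ≤ 27.26 N → the package is in equilibrium; friction equals the required value.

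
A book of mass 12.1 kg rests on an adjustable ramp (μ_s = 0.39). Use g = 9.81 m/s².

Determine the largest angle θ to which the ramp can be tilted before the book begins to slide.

θ_max ≈ 21.3°

At the slip threshold, m g sin θ = μ_s · m g cos θ, so tan θ = μ_s.
θ_max = arctan(0.39) = 21.3°.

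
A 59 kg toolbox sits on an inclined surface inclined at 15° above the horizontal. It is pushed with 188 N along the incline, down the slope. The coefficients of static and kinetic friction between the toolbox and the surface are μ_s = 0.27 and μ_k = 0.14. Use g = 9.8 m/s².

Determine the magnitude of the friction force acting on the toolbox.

Perpendicular to the surface, N = m g cos θ = 59·9.8·cos 15° = 558.5 N.
The friction needed for equilibrium is m g sin θ + P = 149.6 + 188 = 337.6 N, measured positive up-slope.
Static friction can supply at most μ_s N = 150.8 N.
Since |337.6| > 150.8 N, static friction cannot hold it; the toolbox slides down the incline and kinetic friction applies: f = μ_k N = 0.14 × 558.5 = 78.2 N.

f ≈ 78.2 N (up the incline)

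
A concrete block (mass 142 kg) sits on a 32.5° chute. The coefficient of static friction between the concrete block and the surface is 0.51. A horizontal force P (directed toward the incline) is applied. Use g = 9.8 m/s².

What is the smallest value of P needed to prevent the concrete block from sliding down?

The concrete block tends to slide down (tan θ > μ_s), so at the point of impending slip friction acts up-slope at its limit: f = μ_s N.
Perpendicular to the incline: N = m g cos θ + P sin θ.
Along the incline: P cos θ + μ_s N = m g sin θ, i.e. P cos θ + μ_s (m g cos θ + P sin θ) = m g sin θ.
Solving, P (cos θ + μ_s sin θ) = m g (sin θ − μ_s cos θ), so P = 1390×0.1072/1.117 = 133 N.

P_min ≈ 133 N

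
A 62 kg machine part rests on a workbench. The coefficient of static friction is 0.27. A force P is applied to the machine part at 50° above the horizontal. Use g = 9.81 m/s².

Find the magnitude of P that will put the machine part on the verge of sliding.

P ≈ 193 N

N = m g − P sin α (the pull lifts the machine part).
At impending slip, P cos α = μ_s N = μ_s (m g − P sin α).
Solving: P (cos α + μ_s sin α) = μ_s m g → P = 0.27×608/(cos 50° + 0.27 sin 50°) = 164/0.8496 = 193 N.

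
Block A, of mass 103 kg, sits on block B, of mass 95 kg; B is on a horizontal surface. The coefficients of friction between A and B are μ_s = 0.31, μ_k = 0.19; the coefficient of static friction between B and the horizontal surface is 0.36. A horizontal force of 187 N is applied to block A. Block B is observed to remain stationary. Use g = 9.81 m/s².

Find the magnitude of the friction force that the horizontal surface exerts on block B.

Normal force at the A–B interface: N₁ = m_A g = 1010 N.
Maximum static friction on A from B: μ_s N₁ = 0.31×1010 = 313.2 N.
P = 187 N is within that limit, so A and B move together (both at rest); the A–B friction is simply f₁ = P = 187 N.
By Newton's third law B feels 187 N forward from A. With B stationary, the floor's static friction on B balances it: f₂ = 187 N (well within μ_s(m_A+m_B)g = 699.3 N).

f ≈ 187 N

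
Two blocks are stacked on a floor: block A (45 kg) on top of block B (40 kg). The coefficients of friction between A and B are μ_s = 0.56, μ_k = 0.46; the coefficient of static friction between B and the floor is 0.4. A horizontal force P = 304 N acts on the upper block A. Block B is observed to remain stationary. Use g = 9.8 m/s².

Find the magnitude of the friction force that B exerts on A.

The normal force B exerts on A is simply A's weight, N₁ = 441 N.
So the A–B interface can sustain at most μ_s N₁ = 247 N of static friction.
Since P = 304 N > 247 N, A slides on B; the A–B friction is kinetic: f₁ = μ_k N₁ = 0.46×441 = 203 N.
By Newton's third law B feels 203 N forward from A. With B stationary, the floor's static friction on B balances it: f₂ = 203 N (well within μ_s(m_A+m_B)g = 333.2 N).

f ≈ 203 N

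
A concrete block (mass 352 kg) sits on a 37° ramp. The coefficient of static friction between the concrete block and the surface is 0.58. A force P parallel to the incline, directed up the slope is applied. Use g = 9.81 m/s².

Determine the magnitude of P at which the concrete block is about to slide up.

At impending motion up the slope, friction acts down-slope at its limit: f = μ_s N.
P is parallel to the surface, so N = m g cos θ = 2760 N.
Along the incline: P = m g sin θ + μ_s N = 2080 + 0.58×2760 = 3680 N.

P ≈ 3680 N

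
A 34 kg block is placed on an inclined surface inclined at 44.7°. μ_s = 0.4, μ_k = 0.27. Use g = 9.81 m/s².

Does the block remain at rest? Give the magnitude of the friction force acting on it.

N = m g cos θ = 237 N.
Down-slope weight component: m g sin θ = 235 N.
μ_s N = 94.8 N.
235 > 94.8 N, so it slides; kinetic friction f = μ_k N = 0.27×237 = 64 N.

f ≈ 64 N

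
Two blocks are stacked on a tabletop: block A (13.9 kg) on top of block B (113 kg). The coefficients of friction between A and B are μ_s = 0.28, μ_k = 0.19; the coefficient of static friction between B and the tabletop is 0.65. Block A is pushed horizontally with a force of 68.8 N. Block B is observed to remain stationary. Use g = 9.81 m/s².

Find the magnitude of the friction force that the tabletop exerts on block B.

The normal force B exerts on A is simply A's weight, N₁ = 136.4 N.
So the A–B interface can sustain at most μ_s N₁ = 38.18 N of static friction.
Since P = 68.8 N > 38.18 N, A slides on B; the A–B friction is kinetic: f₁ = μ_k N₁ = 0.19×136.4 = 25.9 N.
B experiences an equal 25.9 N forward from A (third law). B is in equilibrium, so the floor supplies f₂ = 25.9 N of static friction (limit μ_s(m_A+m_B)g = 809.2 N, not exceeded).

f ≈ 25.9 N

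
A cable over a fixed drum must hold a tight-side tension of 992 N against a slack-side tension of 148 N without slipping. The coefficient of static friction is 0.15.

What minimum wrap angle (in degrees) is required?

T₂/T₁ = e^{μβ} → β = ln(T₂/T₁)/μ.
β = ln(992/148)/0.15 = 1.903/0.15 = 12.68 rad.
In degrees: β = 12.68 × 180/π = 727°.

β_min ≈ 727°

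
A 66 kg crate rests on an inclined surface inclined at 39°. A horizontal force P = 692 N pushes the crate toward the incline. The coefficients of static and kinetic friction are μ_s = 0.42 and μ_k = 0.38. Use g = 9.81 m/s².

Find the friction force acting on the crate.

Normal direction: N = m g cos θ + P sin θ = 938.7 N.
Along the incline, the net driving force (taking up-slope positive) is P cos θ − m g sin θ = 537.8 − 407.5 = 130.3 N, so equilibrium requires friction f = -130.3 N (down-slope).
Maximum static friction: μ_s N = 0.42 × 938.7 = 394.2 N.
|f_req| = 130.3 ≤ 394.2 N → the crate is in equilibrium; friction equals the required value.

f ≈ 130 N (down the incline)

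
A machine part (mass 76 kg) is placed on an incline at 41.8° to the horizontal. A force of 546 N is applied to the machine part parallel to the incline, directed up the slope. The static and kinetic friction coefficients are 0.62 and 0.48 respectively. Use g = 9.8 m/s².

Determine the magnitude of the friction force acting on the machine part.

Normal force: N = m g cos θ = 76 × 9.8 × cos 41.8° = 555.2 N.
For equilibrium along the incline the friction force must supply f = m g sin θ − P = 496.4 − 546 = -49.57 N (positive meaning up-slope).
The static-friction ceiling is μ_s N = 0.62 × 555.2 = 344.2 N.
Since |-49.57| ≤ 344.2 N, no slip — friction simply equals what equilibrium demands.

f ≈ 49.6 N (down the incline)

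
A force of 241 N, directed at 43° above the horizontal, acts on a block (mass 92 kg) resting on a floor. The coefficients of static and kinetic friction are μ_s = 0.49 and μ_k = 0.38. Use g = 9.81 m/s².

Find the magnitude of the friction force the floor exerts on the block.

Vertical equilibrium gives N = m g − P sin α = 738.2 N.
Horizontally, friction must balance P cos α = 176.3 N.
The static-friction limit is μ_s N = 361.7 N.
176.3 ≤ 361.7 N → static; friction equals the required 176 N.

f ≈ 176 N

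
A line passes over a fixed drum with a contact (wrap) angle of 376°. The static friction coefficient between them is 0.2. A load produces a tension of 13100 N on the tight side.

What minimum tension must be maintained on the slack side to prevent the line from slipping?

T_min ≈ 3530 N

Capstan equation at impending slip: T_tight/T_slack = e^{μβ}.
β = 376° = 6.562 rad; e^{μβ} = e^{0.2×6.562} = 3.715.
T_slack = T_tight / e^{μβ} = 13100 / 3.715 = 3530 N.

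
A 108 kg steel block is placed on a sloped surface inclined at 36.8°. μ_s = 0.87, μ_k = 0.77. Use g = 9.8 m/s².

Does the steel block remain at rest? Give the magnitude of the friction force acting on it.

N = m g cos θ = 847 N.
Down-slope weight component: m g sin θ = 634 N.
μ_s N = 737 N.
634 ≤ 737 N, so it stays put; friction = 634 N.

f ≈ 634 N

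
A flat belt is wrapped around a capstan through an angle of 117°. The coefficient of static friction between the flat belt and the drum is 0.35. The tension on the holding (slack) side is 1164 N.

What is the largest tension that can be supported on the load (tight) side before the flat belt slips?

At impending slip the capstan equation gives T₂/T₁ = e^{μβ} with β in radians.
β = 117° × π/180 = 2.042 rad.
e^{μβ} = e^{0.35×2.042} = 2.044.
T₂ = T₁ · e^{μβ} = 1164 × 2.044 = 2380 N.

T_max ≈ 2380 N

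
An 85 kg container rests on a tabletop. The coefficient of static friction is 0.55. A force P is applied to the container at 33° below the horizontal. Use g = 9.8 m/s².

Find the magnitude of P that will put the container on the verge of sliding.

P ≈ 850 N

N = m g + P sin α (the push presses the container into the tabletop).
At impending slip, P cos α = μ_s N = μ_s (m g + P sin α).
Solving: P (cos α − μ_s sin α) = μ_s m g → P = 0.55×833/(cos 33° − 0.55 sin 33°) = 458/0.5391 = 850 N.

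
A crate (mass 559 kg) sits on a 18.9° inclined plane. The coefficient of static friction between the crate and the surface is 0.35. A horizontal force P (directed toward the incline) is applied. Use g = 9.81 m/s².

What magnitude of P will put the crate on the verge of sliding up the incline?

At impending motion up the slope, friction acts down-slope at its limit: f = μ_s N.
Perpendicular to the incline: N = m g cos θ + P sin θ.
Along the incline: P cos θ = m g sin θ + μ_s N = m g sin θ + μ_s (m g cos θ + P sin θ).
Solving, P (cos θ − μ_s sin θ) = m g (sin θ + μ_s cos θ), so P = 559×9.81×(sin 18.9° + 0.35 cos 18.9°)/(cos 18.9° − 0.35 sin 18.9°) = 5480×0.655/0.8327 = 4310 N.

P ≈ 4310 N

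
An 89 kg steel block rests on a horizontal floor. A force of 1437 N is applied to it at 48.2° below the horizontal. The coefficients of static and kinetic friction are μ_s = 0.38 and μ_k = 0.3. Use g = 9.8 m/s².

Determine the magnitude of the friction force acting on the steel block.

f ≈ 583 N

The vertical component of P adds to the normal force: N = m g + P sin α = 872.2 + 1071 = 1943 N.
Horizontally, friction must balance P cos α = 957.8 N.
μ_s N = 0.38 × 1943 = 738.5 N.
The required friction exceeds μ_s N, so the steel block moves and f = μ_k N = 583 N.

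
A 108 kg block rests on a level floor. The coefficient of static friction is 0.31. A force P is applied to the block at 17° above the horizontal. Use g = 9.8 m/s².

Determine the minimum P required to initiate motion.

N = m g − P sin α (the pull lifts the block).
At impending slip, P cos α = μ_s N = μ_s (m g − P sin α).
Solving: P (cos α + μ_s sin α) = μ_s m g → P = 0.31×1060/(cos 17° + 0.31 sin 17°) = 328/1.047 = 313 N.

P ≈ 313 N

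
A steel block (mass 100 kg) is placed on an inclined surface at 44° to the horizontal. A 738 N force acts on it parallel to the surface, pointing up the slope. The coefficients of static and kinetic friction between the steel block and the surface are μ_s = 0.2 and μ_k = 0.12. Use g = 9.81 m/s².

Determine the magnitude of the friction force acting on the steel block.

Normal force: N = m g cos θ = 100 × 9.81 × cos 44° = 705.7 N.
For equilibrium along the incline the friction force must supply f = m g sin θ − P = 681.5 − 738 = -56.54 N (positive meaning up-slope).
Static friction can supply at most μ_s N = 141.1 N.
Since |-56.54| ≤ 141.1 N, the steel block remains in static equilibrium and friction takes exactly the required value.

f ≈ 56.5 N (down the incline)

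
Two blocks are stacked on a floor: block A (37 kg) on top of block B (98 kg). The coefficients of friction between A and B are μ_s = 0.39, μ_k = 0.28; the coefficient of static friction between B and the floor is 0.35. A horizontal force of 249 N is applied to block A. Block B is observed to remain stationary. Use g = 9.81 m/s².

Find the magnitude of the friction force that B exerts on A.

The normal force B exerts on A is simply A's weight, N₁ = 363 N.
Maximum static friction on A from B: μ_s N₁ = 0.39×363 = 141.6 N.
Since P = 249 N > 141.6 N, A slides on B; the A–B friction is kinetic: f₁ = μ_k N₁ = 0.28×363 = 102 N.
By Newton's third law B feels 102 N forward from A. With B stationary, the floor's static friction on B balances it: f₂ = 102 N (well within μ_s(m_A+m_B)g = 463.5 N).

f ≈ 102 N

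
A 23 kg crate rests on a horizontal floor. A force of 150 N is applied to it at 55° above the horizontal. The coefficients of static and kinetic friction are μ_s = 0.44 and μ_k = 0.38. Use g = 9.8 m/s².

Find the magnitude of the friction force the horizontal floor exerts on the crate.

f ≈ 39 N

N = m g − P sin α = 225.4 − 150×sin 55° = 102.5 N.
Horizontally, friction must balance P cos α = 86.04 N.
The static-friction limit is μ_s N = 45.11 N.
The required friction exceeds μ_s N, so the crate moves and f = μ_k N = 39 N.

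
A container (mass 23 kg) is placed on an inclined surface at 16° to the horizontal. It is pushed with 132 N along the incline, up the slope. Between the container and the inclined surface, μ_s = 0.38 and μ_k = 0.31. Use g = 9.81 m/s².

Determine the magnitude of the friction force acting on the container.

Normal force: N = m g cos θ = 23 × 9.81 × cos 16° = 216.9 N.
Parallel to the incline, ΣF = 0 gives f = m g sin θ − P = 62.19 − 132 = -69.81 N (up-slope positive).
The static-friction ceiling is μ_s N = 0.38 × 216.9 = 82.42 N.
Since |-69.81| ≤ 82.42 N, no slip — friction simply equals what equilibrium demands.

f ≈ 69.8 N (down the incline)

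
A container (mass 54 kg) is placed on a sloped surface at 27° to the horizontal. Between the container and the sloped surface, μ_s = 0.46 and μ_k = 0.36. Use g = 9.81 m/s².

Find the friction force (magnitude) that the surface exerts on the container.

Perpendicular to the surface, N = m g cos θ = 54·9.81·cos 27° = 472 N.
Along the slope the weight component is m g sin θ = 240.5 N; friction must supply exactly this, acting up-slope.
Static friction can supply at most μ_s N = 217.1 N.
|240.5| exceeds 217.1 N, so the container slips down-slope; friction is kinetic, f = μ_k N = 0.36×472 = 170 N.

f ≈ 170 N (up the incline)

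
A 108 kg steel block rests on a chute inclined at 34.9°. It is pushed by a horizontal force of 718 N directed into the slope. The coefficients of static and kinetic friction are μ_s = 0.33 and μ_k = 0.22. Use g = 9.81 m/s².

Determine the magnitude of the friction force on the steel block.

f ≈ 17.3 N (up the incline)

The horizontal push has a component P sin θ into the surface, so N = m g cos θ + P sin θ = 868.9 + 410.8 = 1280 N.
Along the incline, the net driving force (taking up-slope positive) is P cos θ − m g sin θ = 588.9 − 606.2 = -17.31 N, so equilibrium requires friction f = 17.31 N (up-slope).
The limit of static friction is μ_s N = 422.3 N.
|f_req| = 17.31 ≤ 422.3 N → the steel block is in equilibrium; friction equals the required value.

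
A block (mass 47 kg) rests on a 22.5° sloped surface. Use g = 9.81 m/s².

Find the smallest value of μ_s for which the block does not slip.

At the slip threshold m g sin θ = μ_s m g cos θ, so μ_s,min = tan θ.
μ_s,min = tan 22.5° = 0.414.

μ_s,min ≈ 0.414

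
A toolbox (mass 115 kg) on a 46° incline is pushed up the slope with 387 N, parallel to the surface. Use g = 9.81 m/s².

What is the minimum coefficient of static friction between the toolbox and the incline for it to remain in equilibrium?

N = m g cos θ = 783.7 N.
Friction must make up the shortfall along the incline: f = m g sin θ − P = 811.5 − 387 = 424.5 N.
At the threshold f = μ_s N, so μ_s,min = 424.5/783.7 = 0.542.

μ_s,min ≈ 0.542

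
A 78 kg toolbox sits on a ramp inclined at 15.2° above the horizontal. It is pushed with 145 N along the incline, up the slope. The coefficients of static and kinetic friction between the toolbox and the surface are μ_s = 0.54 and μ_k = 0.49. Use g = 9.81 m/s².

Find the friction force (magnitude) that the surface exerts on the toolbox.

f ≈ 55.6 N (up the incline)

The normal reaction is N = m g cos θ = 738.4 N.
For equilibrium along the incline the friction force must supply f = m g sin θ − P = 200.6 − 145 = 55.62 N (positive meaning up-slope).
Maximum static friction available: μ_s N = 0.54 × 738.4 = 398.7 N.
Since |55.62| ≤ 398.7 N, no slip — friction simply equals what equilibrium demands.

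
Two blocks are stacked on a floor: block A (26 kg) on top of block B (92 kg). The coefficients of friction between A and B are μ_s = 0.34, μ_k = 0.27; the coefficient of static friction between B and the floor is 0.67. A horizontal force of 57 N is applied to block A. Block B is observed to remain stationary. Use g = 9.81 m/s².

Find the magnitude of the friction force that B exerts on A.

Normal force at the A–B interface: N₁ = m_A g = 255.1 N.
So the A–B interface can sustain at most μ_s N₁ = 86.72 N of static friction.
Since P = 57 N ≤ 86.72 N, A does not slip on B; friction on A equals P = 57 N.
By Newton's third law B feels 57 N forward from A. With B stationary, the floor's static friction on B balances it: f₂ = 57 N (well within μ_s(m_A+m_B)g = 775.6 N).

f ≈ 57 N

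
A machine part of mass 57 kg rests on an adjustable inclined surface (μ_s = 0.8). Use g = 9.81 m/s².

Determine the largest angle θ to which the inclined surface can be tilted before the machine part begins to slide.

θ_max ≈ 38.7°

At the slip threshold, m g sin θ = μ_s · m g cos θ, so tan θ = μ_s.
θ_max = arctan(0.8) = 38.7°.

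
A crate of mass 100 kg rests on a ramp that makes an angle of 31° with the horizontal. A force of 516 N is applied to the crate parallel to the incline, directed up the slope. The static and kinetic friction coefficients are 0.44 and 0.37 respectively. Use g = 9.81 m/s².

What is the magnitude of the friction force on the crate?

f ≈ 10.7 N (down the incline)

Normal force: N = m g cos θ = 100 × 9.81 × cos 31° = 840.9 N.
Parallel to the incline, ΣF = 0 gives f = m g sin θ − P = 505.3 − 516 = -10.75 N (up-slope positive).
Static friction can supply at most μ_s N = 370 N.
Since |-10.75| ≤ 370 N, the crate remains in static equilibrium and friction takes exactly the required value.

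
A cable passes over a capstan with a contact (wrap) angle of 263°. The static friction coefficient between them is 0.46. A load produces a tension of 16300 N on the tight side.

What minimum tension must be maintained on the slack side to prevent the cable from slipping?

Capstan equation at impending slip: T_tight/T_slack = e^{μβ}.
β = 263° = 4.59 rad; e^{μβ} = e^{0.46×4.59} = 8.261.
T_slack = T_tight / e^{μβ} = 16300 / 8.261 = 1970 N.

T_min ≈ 1970 N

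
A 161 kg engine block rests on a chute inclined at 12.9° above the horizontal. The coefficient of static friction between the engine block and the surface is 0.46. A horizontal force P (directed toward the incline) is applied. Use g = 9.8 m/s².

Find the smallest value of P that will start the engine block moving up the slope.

P ≈ 1220 N

At impending motion up the slope, friction acts down-slope at its limit: f = μ_s N.
Perpendicular to the incline: N = m g cos θ + P sin θ.
Along the incline: P cos θ = m g sin θ + μ_s N = m g sin θ + μ_s (m g cos θ + P sin θ).
Solving, P (cos θ − μ_s sin θ) = m g (sin θ + μ_s cos θ), so P = 161×9.8×(sin 12.9° + 0.46 cos 12.9°)/(cos 12.9° − 0.46 sin 12.9°) = 1580×0.6716/0.8721 = 1220 N.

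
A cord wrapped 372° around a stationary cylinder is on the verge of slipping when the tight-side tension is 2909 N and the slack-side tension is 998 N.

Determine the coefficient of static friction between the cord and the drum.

μ ≈ 0.165

T₂/T₁ = e^{μβ} → μ = ln(T₂/T₁)/β.
β = 372° = 6.493 rad.
μ = ln(2909/998)/6.493 = ln(2.915)/6.493 = 0.165.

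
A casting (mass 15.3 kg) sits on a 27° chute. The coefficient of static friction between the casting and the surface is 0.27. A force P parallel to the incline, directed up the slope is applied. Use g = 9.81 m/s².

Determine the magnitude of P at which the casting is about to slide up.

P ≈ 104 N

At impending motion up the slope, friction acts down-slope at its limit: f = μ_s N.
P is parallel to the surface, so N = m g cos θ = 134 N.
Along the incline: P = m g sin θ + μ_s N = 68.1 + 0.27×134 = 104 N.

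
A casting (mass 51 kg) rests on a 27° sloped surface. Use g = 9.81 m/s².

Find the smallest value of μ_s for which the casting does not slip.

μ_s,min ≈ 0.51

At the slip threshold m g sin θ = μ_s m g cos θ, so μ_s,min = tan θ.
μ_s,min = tan 27° = 0.51.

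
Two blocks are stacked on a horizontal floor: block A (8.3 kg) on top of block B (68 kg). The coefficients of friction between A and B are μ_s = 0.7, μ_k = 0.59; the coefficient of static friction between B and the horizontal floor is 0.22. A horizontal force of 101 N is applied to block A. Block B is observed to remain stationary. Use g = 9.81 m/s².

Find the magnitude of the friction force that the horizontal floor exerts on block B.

Normal force at the A–B interface: N₁ = m_A g = 81.42 N.
So the A–B interface can sustain at most μ_s N₁ = 57 N of static friction.
P = 101 N exceeds that limit, so A slips over B and the interface friction becomes kinetic: f₁ = μ_k N₁ = 0.59×81.42 = 48 N.
By Newton's third law B feels 48 N forward from A. With B stationary, the floor's static friction on B balances it: f₂ = 48 N (well within μ_s(m_A+m_B)g = 164.7 N).

f ≈ 48 N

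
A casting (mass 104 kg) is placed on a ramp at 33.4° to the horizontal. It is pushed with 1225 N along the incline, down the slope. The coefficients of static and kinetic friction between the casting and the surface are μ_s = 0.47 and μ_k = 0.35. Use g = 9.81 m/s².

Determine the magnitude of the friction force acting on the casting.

f ≈ 298 N (up the incline)

The normal reaction is N = m g cos θ = 851.7 N.
For equilibrium along the incline the friction force must supply f = m g sin θ + P = 561.6 + 1225 = 1787 N (positive meaning up-slope).
Static friction can supply at most μ_s N = 400.3 N.
|1787| exceeds 400.3 N, so the casting slips down-slope; friction is kinetic, f = μ_k N = 0.35×851.7 = 298 N.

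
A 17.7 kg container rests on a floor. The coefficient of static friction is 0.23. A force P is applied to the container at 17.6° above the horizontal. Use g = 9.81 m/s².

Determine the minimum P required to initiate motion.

P ≈ 39 N

N = m g − P sin α (the pull lifts the container).
At impending slip, P cos α = μ_s N = μ_s (m g − P sin α).
Solving: P (cos α + μ_s sin α) = μ_s m g → P = 0.23×174/(cos 17.6° + 0.23 sin 17.6°) = 39.9/1.023 = 39 N.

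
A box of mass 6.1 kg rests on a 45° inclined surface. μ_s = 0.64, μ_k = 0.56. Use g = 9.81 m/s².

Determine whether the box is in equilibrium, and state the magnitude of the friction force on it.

N = m g cos θ = 42.3 N.
Down-slope weight component: m g sin θ = 42.3 N.
μ_s N = 27.1 N.
42.3 > 27.1 N, so it slides; kinetic friction f = μ_k N = 0.56×42.3 = 23.7 N.

f ≈ 23.7 N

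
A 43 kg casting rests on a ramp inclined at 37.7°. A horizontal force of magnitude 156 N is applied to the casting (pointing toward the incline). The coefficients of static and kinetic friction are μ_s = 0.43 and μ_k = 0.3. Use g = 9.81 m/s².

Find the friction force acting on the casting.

The horizontal push has a component P sin θ into the surface, so N = m g cos θ + P sin θ = 333.8 + 95.4 = 429.2 N.
Parallel to the incline: P cos θ − m g sin θ = 123.4 − 258 = -134.5 N; the friction needed to balance this is 134.5 N acting up the slope.
The limit of static friction is μ_s N = 184.5 N.
|f_req| = 134.5 ≤ 184.5 N → the casting is in equilibrium; friction equals the required value.

f ≈ 135 N (up the incline)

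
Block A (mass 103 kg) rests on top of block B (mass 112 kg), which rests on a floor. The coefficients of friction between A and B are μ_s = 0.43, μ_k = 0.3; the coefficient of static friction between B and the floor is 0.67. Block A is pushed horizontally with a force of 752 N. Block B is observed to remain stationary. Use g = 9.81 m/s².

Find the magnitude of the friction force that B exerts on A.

f ≈ 303 N

Between the blocks, N₁ = m_A g = 1010 N.
So the A–B interface can sustain at most μ_s N₁ = 434.5 N of static friction.
P = 752 N exceeds that limit, so A slips over B and the interface friction becomes kinetic: f₁ = μ_k N₁ = 0.3×1010 = 303 N.
B experiences an equal 303 N forward from A (third law). B is in equilibrium, so the floor supplies f₂ = 303 N of static friction (limit μ_s(m_A+m_B)g = 1413 N, not exceeded).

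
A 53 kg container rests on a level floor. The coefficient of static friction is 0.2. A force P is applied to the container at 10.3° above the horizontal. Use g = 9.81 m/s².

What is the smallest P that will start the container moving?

N = m g − P sin α (the pull lifts the container).
At impending slip, P cos α = μ_s N = μ_s (m g − P sin α).
Solving: P (cos α + μ_s sin α) = μ_s m g → P = 0.2×520/(cos 10.3° + 0.2 sin 10.3°) = 104/1.02 = 102 N.

P ≈ 102 N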